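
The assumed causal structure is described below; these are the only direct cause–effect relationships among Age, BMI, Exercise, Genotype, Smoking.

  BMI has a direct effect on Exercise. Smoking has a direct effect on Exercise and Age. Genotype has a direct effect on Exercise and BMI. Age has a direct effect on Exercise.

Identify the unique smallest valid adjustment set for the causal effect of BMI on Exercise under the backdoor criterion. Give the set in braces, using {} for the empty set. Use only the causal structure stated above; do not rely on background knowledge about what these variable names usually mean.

Variables eligible for adjustment (non-descendants of BMI, excluding BMI and Exercise): {Age, Genotype, Smoking}.
Backdoor paths from BMI to Exercise:
  P1: BMI <- Genotype -> Exercise
The empty set is not sufficient: P1 (BMI <- Genotype -> Exercise) has no collider blocking it and no conditioned non-collider, so it is open.
Try {Genotype}:
  P1: blocked at fork node Genotype ∈ conditioning set.
{Genotype} contains no descendant of BMI and blocks every backdoor path.
No other singleton works — e.g. {Smoking} leaves P1 open — so {Genotype} is the unique smallest valid adjustment set.

{Genotype}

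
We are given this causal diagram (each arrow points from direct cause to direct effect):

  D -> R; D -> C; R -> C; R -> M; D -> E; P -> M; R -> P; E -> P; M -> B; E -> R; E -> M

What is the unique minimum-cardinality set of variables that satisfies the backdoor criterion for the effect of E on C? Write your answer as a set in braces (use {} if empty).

Variables eligible for adjustment (non-descendants of E, excluding E and C): {D}.
Backdoor paths from E to C:
  P1: E <- D -> R -> C
  P2: E <- D -> C
The empty set is not sufficient: P1 (E <- D -> R -> C) has no collider blocking it and no conditioned non-collider, so it is open.
Try {D}:
  P1: blocked at fork node D ∈ conditioning set.
  P2: blocked at fork node D ∈ conditioning set.
{D} contains no descendant of E and blocks every backdoor path.
{D} is the unique smallest valid adjustment set.

{D}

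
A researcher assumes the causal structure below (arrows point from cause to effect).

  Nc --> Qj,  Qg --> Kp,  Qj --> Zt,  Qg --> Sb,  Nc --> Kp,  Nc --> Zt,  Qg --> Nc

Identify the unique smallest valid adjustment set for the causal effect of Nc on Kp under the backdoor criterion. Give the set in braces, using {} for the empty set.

Variables eligible for adjustment (non-descendants of Nc, excluding Nc and Kp): {Qg, Sb}.
Backdoor paths from Nc to Kp:
  P1: Nc <- Qg -> Kp
The empty set is not sufficient: P1 (Nc <- Qg -> Kp) has no collider blocking it and no conditioned non-collider, so it is open.
Try {Qg}:
  P1: blocked at fork node Qg ∈ conditioning set.
{Qg} contains no descendant of Nc and blocks every backdoor path.
No other singleton works — e.g. {Sb} leaves P1 open — so {Qg} is the unique smallest valid adjustment set.

{Qg}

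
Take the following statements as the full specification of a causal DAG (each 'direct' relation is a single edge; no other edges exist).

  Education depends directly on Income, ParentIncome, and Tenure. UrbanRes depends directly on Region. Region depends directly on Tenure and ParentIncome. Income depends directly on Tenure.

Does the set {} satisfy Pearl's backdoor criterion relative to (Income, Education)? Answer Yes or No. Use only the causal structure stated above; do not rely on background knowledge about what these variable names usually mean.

No

Backdoor paths from Income to Education (paths whose first edge points into Income):
  P1: Income <- Tenure -> Region <- ParentIncome -> Education
  P2: Income <- Tenure -> Education
Condition 1 (no descendant of Income in the set): holds — descendants of Income are {Education}; none are in {}.
Condition 2 (every backdoor path blocked by {}):
  P1: blocked at collider Region (neither it nor any descendant is in the conditioning set).
  P2: open — no interior node is in the conditioning set.
{} does not satisfy the backdoor criterion.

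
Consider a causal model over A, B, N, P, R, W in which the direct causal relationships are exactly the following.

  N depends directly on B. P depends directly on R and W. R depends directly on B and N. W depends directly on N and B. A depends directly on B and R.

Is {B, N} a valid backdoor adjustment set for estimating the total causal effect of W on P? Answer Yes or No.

Backdoor paths from W to P (paths whose first edge points into W):
  P1: W <- B -> N -> R -> P
  P2: W <- B -> R -> P
  P3: W <- B -> A <- R -> P
  P4: W <- N <- B -> R -> P
  P5: W <- N <- B -> A <- R -> P
  P6: W <- N -> R -> P
Condition 1 (no descendant of W in the set): holds — descendants of W are {P}; none are in {B, N}.
Condition 2 (every backdoor path blocked by {B, N}):
  P1: blocked at fork node B ∈ conditioning set.
  P2: blocked at fork node B ∈ conditioning set.
  P3: blocked at fork node B ∈ conditioning set.
  P4: blocked at chain node N ∈ conditioning set.
  P5: blocked at chain node N ∈ conditioning set.
  P6: blocked at fork node N ∈ conditioning set.
{B, N} satisfies the backdoor criterion.

Yes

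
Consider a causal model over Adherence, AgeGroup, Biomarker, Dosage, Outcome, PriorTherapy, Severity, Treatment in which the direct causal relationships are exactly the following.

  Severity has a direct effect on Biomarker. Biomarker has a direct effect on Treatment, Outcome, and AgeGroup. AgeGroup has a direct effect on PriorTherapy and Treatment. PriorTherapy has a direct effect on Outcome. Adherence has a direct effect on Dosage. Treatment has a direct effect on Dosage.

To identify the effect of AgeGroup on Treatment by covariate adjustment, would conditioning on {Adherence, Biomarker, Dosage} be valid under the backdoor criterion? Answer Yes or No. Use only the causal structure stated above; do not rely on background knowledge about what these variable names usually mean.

No

Backdoor paths from AgeGroup to Treatment (paths whose first edge points into AgeGroup):
  P1: AgeGroup <- Biomarker -> Treatment
Condition 1 (no descendant of AgeGroup in the set): FAILS — Dosage is a descendant of AgeGroup.
Condition 2 (every backdoor path blocked by {Adherence, Biomarker, Dosage}):
  P1: blocked at fork node Biomarker ∈ conditioning set.
{Adherence, Biomarker, Dosage} does not satisfy the backdoor criterion.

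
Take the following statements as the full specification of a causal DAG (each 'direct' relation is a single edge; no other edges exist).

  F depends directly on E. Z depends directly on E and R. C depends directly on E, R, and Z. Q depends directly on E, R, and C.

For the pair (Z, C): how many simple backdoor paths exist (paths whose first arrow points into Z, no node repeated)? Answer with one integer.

A backdoor path from Z to C is any simple undirected path whose first edge points into Z (i.e. leaves Z via a parent).
Parents of Z: {E, R}.
Enumerating:
  P1: Z <- E -> C
  P2: Z <- E -> Q <- R -> C
  P3: Z <- E -> Q <- C
  P4: Z <- R -> C
  P5: Z <- R -> Q <- E -> C
  P6: Z <- R -> Q <- C
That exhausts the simple backdoor paths. Count: 6.

6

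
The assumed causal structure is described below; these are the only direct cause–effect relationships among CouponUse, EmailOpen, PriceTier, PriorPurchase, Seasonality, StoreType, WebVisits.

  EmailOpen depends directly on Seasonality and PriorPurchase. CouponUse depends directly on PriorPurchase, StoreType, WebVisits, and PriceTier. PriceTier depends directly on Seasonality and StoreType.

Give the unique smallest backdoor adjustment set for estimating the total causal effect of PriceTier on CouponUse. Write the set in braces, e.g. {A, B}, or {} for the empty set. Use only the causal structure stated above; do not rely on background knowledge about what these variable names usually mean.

{StoreType}

Variables eligible for adjustment (non-descendants of PriceTier, excluding PriceTier and CouponUse): {EmailOpen, PriorPurchase, Seasonality, StoreType, WebVisits}.
Backdoor paths from PriceTier to CouponUse:
  P1: PriceTier <- StoreType -> CouponUse
  P2: PriceTier <- Seasonality -> EmailOpen <- PriorPurchase -> CouponUse
The empty set is not sufficient: P1 (PriceTier <- StoreType -> CouponUse) has no collider blocking it and no conditioned non-collider, so it is open.
Try {StoreType}:
  P1: blocked at fork node StoreType ∈ conditioning set.
  P2: blocked at collider EmailOpen (neither it nor any descendant is in the conditioning set).
{StoreType} contains no descendant of PriceTier and blocks every backdoor path.
No other singleton works — e.g. {Seasonality} leaves P1 open — so {StoreType} is the unique smallest valid adjustment set.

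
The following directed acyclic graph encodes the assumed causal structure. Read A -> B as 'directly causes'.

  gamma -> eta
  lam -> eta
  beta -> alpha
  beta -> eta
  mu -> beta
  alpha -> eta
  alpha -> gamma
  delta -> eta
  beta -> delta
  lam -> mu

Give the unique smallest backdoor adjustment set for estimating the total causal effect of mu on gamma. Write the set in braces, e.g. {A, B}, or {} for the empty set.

Variables eligible for adjustment (non-descendants of mu, excluding mu and gamma): {lam}.
Backdoor paths from mu to gamma:
  P1: mu <- lam -> eta <- beta -> alpha -> gamma
  P2: mu <- lam -> eta <- alpha -> gamma
  P3: mu <- lam -> eta <- delta <- beta -> alpha -> gamma
  P4: mu <- lam -> eta <- gamma
Each backdoor path contains an unconditioned collider, so every path is already blocked with the empty conditioning set:
  P1: blocked at collider eta (neither it nor any descendant is in the conditioning set).
  P2: blocked at collider eta (neither it nor any descendant is in the conditioning set).
  P3: blocked at collider eta (neither it nor any descendant is in the conditioning set).
  P4: blocked at collider eta (neither it nor any descendant is in the conditioning set).
The empty set is therefore the unique smallest valid set.

{}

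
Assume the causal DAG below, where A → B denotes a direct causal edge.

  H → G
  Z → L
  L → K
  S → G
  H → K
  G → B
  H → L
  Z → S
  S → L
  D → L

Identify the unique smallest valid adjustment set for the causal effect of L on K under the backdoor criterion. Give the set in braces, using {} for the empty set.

{H}

Variables eligible for adjustment (non-descendants of L, excluding L and K): {B, D, G, H, S, Z}.
Backdoor paths from L to K:
  P1: L <- H -> K
  P2: L <- Z -> S -> G <- H -> K
  P3: L <- S -> G <- H -> K
The empty set is not sufficient: P1 (L <- H -> K) has no collider blocking it and no conditioned non-collider, so it is open.
Try {H}:
  P1: blocked at fork node H ∈ conditioning set.
  P2: blocked at collider G (neither it nor any descendant is in the conditioning set).
  P3: blocked at collider G (neither it nor any descendant is in the conditioning set).
{H} contains no descendant of L and blocks every backdoor path.
No other singleton works — e.g. {Z} leaves P1 open — so {H} is the unique smallest valid adjustment set.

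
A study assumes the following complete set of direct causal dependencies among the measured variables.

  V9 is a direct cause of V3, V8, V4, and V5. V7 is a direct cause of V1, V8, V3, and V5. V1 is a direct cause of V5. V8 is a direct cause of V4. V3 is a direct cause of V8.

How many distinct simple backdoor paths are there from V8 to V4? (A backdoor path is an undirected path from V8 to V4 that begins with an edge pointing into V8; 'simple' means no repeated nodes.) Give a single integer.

7

A backdoor path from V8 to V4 is any simple undirected path whose first edge points into V8 (i.e. leaves V8 via a parent).
Parents of V8: {V3, V7, V9}.
Enumerating:
  P1: V8 <- V7 -> V1 -> V5 <- V9 -> V4
  P2: V8 <- V7 -> V3 <- V9 -> V4
  P3: V8 <- V7 -> V5 <- V9 -> V4
  P4: V8 <- V9 -> V4
  P5: V8 <- V3 <- V7 -> V1 -> V5 <- V9 -> V4
  P6: V8 <- V3 <- V7 -> V5 <- V9 -> V4
  P7: V8 <- V3 <- V9 -> V4
That exhausts the simple backdoor paths. Count: 7.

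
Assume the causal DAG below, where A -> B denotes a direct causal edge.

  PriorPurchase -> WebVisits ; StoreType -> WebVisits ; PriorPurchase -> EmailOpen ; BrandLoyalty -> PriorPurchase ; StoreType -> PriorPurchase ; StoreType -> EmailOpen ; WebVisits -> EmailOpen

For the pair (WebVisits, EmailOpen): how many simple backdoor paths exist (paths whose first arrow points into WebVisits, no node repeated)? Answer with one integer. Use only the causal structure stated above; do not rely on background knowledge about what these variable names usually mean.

A backdoor path from WebVisits to EmailOpen is any simple undirected path whose first edge points into WebVisits (i.e. leaves WebVisits via a parent).
Parents of WebVisits: {PriorPurchase, StoreType}.
Enumerating:
  P1: WebVisits <- StoreType -> PriorPurchase -> EmailOpen
  P2: WebVisits <- StoreType -> EmailOpen
  P3: WebVisits <- PriorPurchase <- StoreType -> EmailOpen
  P4: WebVisits <- PriorPurchase -> EmailOpen
That exhausts the simple backdoor paths. Count: 4.

4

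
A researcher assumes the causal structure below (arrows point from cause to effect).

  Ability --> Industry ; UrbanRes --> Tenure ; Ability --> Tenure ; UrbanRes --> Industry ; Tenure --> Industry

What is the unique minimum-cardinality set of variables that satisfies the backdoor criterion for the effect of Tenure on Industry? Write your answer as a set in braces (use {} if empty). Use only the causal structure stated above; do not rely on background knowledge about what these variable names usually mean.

Variables eligible for adjustment (non-descendants of Tenure, excluding Tenure and Industry): {Ability, UrbanRes}.
Backdoor paths from Tenure to Industry:
  P1: Tenure <- Ability -> Industry
  P2: Tenure <- UrbanRes -> Industry
The empty set is not sufficient: P1 (Tenure <- Ability -> Industry) has no collider blocking it and no conditioned non-collider, so it is open.
Try {Ability, UrbanRes}:
  P1: blocked at fork node Ability ∈ conditioning set.
  P2: blocked at fork node UrbanRes ∈ conditioning set.
{Ability, UrbanRes} contains no descendant of Tenure and blocks every backdoor path.
Every element of {Ability, UrbanRes} is needed (dropping Ability leaves P1 open; dropping UrbanRes leaves P2 open), so no proper subset is valid.
Among all size-2 subsets of the eligible variables, only {Ability, UrbanRes} blocks every backdoor path, so it is the unique smallest valid adjustment set.

{Ability, UrbanRes}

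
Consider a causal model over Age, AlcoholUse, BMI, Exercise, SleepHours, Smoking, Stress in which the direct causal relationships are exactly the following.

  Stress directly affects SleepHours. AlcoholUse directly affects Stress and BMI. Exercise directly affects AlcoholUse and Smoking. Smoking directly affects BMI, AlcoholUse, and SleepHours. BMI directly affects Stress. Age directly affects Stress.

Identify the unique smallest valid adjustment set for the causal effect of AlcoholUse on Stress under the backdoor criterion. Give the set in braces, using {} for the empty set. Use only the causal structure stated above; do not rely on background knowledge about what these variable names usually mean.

Variables eligible for adjustment (non-descendants of AlcoholUse, excluding AlcoholUse and Stress): {Age, Exercise, Smoking}.
Backdoor paths from AlcoholUse to Stress:
  P1: AlcoholUse <- Exercise -> Smoking -> BMI -> Stress
  P2: AlcoholUse <- Exercise -> Smoking -> SleepHours <- Stress
  P3: AlcoholUse <- Smoking -> BMI -> Stress
  P4: AlcoholUse <- Smoking -> SleepHours <- Stress
The empty set is not sufficient: P1 (AlcoholUse <- Exercise -> Smoking -> BMI -> Stress) has no collider blocking it and no conditioned non-collider, so it is open.
Try {Smoking}:
  P1: blocked at chain node Smoking ∈ conditioning set.
  P2: blocked at chain node Smoking ∈ conditioning set.
  P3: blocked at fork node Smoking ∈ conditioning set.
  P4: blocked at fork node Smoking ∈ conditioning set.
{Smoking} contains no descendant of AlcoholUse and blocks every backdoor path.
No other singleton works — e.g. {Exercise} leaves P3 open — so {Smoking} is the unique smallest valid adjustment set.

{Smoking}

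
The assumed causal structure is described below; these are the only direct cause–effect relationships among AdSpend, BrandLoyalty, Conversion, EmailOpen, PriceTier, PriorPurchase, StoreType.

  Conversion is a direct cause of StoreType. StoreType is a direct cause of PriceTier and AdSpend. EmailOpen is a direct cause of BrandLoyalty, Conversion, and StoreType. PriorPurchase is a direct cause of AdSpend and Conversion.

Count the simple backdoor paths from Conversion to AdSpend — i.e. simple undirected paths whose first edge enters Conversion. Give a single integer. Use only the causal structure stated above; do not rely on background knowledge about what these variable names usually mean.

A backdoor path from Conversion to AdSpend is any simple undirected path whose first edge points into Conversion (i.e. leaves Conversion via a parent).
Parents of Conversion: {EmailOpen, PriorPurchase}.
Enumerating:
  P1: Conversion <- EmailOpen -> StoreType -> AdSpend
  P2: Conversion <- PriorPurchase -> AdSpend
That exhausts the simple backdoor paths. Count: 2.

2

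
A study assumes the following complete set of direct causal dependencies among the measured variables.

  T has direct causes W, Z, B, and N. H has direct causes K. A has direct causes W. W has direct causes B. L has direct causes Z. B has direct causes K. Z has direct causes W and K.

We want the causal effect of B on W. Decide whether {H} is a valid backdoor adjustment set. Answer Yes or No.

Backdoor paths from B to W (paths whose first edge points into B):
  P1: B <- K -> Z <- W
  P2: B <- K -> Z -> T <- W
Condition 1 (no descendant of B in the set): holds — descendants of B are {A, L, T, W, Z}; none are in {H}.
Condition 2 (every backdoor path blocked by {H}):
  P1: blocked at collider Z (neither it nor any descendant is in the conditioning set).
  P2: blocked at collider T (neither it nor any descendant is in the conditioning set).
{H} satisfies the backdoor criterion.

Yes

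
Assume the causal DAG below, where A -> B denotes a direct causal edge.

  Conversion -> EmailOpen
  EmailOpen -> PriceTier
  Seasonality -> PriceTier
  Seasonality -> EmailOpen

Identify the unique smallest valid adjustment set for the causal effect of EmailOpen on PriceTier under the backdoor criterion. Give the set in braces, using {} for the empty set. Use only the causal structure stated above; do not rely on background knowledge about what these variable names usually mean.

{Seasonality}

Variables eligible for adjustment (non-descendants of EmailOpen, excluding EmailOpen and PriceTier): {Conversion, Seasonality}.
Backdoor paths from EmailOpen to PriceTier:
  P1: EmailOpen <- Seasonality -> PriceTier
The empty set is not sufficient: P1 (EmailOpen <- Seasonality -> PriceTier) has no collider blocking it and no conditioned non-collider, so it is open.
Try {Seasonality}:
  P1: blocked at fork node Seasonality ∈ conditioning set.
{Seasonality} contains no descendant of EmailOpen and blocks every backdoor path.
No other singleton works — e.g. {Conversion} leaves P1 open — so {Seasonality} is the unique smallest valid adjustment set.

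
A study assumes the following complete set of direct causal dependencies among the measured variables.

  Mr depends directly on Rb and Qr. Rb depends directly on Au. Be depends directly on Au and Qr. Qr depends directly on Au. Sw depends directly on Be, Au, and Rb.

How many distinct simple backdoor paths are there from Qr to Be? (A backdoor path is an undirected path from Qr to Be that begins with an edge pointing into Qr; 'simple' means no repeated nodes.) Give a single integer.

A backdoor path from Qr to Be is any simple undirected path whose first edge points into Qr (i.e. leaves Qr via a parent).
Parents of Qr: {Au}.
Enumerating:
  P1: Qr <- Au -> Rb -> Sw <- Be
  P2: Qr <- Au -> Be
  P3: Qr <- Au -> Sw <- Be
That exhausts the simple backdoor paths. Count: 3.

3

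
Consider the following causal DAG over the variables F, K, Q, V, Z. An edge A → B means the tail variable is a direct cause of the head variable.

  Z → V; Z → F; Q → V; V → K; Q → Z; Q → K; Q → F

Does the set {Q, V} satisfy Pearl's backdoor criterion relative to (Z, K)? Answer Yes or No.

No

Backdoor paths from Z to K (paths whose first edge points into Z):
  P1: Z <- Q -> V -> K
  P2: Z <- Q -> K
Condition 1 (no descendant of Z in the set): FAILS — V is a descendant of Z.
Condition 2 (every backdoor path blocked by {Q, V}):
  P1: blocked at fork node Q ∈ conditioning set.
  P2: blocked at fork node Q ∈ conditioning set.
{Q, V} does not satisfy the backdoor criterion.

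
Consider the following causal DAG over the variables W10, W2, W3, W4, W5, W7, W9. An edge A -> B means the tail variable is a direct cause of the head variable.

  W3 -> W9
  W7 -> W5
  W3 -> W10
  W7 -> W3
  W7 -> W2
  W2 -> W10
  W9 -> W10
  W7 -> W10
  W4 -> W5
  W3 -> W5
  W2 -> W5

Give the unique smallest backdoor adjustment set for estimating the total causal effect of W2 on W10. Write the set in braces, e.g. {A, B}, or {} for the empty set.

Variables eligible for adjustment (non-descendants of W2, excluding W2 and W10): {W3, W4, W7, W9}.
Backdoor paths from W2 to W10:
  P1: W2 <- W7 -> W3 -> W9 -> W10
  P2: W2 <- W7 -> W3 -> W10
  P3: W2 <- W7 -> W10
  P4: W2 <- W7 -> W5 <- W3 -> W9 -> W10
  P5: W2 <- W7 -> W5 <- W3 -> W10
The empty set is not sufficient: P1 (W2 <- W7 -> W3 -> W9 -> W10) has no collider blocking it and no conditioned non-collider, so it is open.
Try {W7}:
  P1: blocked at fork node W7 ∈ conditioning set.
  P2: blocked at fork node W7 ∈ conditioning set.
  P3: blocked at fork node W7 ∈ conditioning set.
  P4: blocked at fork node W7 ∈ conditioning set.
  P5: blocked at fork node W7 ∈ conditioning set.
{W7} contains no descendant of W2 and blocks every backdoor path.
No other singleton works — e.g. {W3} leaves P3 open — so {W7} is the unique smallest valid adjustment set.

{W7}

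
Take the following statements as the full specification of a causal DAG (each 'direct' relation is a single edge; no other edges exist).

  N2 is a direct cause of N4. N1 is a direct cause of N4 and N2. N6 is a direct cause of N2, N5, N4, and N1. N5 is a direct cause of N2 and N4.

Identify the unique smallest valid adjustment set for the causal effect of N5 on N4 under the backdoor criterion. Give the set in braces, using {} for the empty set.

{N6}

Variables eligible for adjustment (non-descendants of N5, excluding N5 and N4): {N1, N6}.
Backdoor paths from N5 to N4:
  P1: N5 <- N6 -> N1 -> N2 -> N4
  P2: N5 <- N6 -> N1 -> N4
  P3: N5 <- N6 -> N2 <- N1 -> N4
  P4: N5 <- N6 -> N2 -> N4
  P5: N5 <- N6 -> N4
The empty set is not sufficient: P1 (N5 <- N6 -> N1 -> N2 -> N4) has no collider blocking it and no conditioned non-collider, so it is open.
Try {N6}:
  P1: blocked at fork node N6 ∈ conditioning set.
  P2: blocked at fork node N6 ∈ conditioning set.
  P3: blocked at fork node N6 ∈ conditioning set.
  P4: blocked at fork node N6 ∈ conditioning set.
  P5: blocked at fork node N6 ∈ conditioning set.
{N6} contains no descendant of N5 and blocks every backdoor path.
No other singleton works — e.g. {N1} leaves P4 open — so {N6} is the unique smallest valid adjustment set.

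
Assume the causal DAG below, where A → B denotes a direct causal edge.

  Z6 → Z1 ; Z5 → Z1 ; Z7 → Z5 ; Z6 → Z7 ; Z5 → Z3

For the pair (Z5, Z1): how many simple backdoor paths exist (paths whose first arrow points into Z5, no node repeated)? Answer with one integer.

A backdoor path from Z5 to Z1 is any simple undirected path whose first edge points into Z5 (i.e. leaves Z5 via a parent).
Parents of Z5: {Z7}.
Enumerating:
  P1: Z5 <- Z7 <- Z6 -> Z1
That exhausts the simple backdoor paths. Count: 1.

1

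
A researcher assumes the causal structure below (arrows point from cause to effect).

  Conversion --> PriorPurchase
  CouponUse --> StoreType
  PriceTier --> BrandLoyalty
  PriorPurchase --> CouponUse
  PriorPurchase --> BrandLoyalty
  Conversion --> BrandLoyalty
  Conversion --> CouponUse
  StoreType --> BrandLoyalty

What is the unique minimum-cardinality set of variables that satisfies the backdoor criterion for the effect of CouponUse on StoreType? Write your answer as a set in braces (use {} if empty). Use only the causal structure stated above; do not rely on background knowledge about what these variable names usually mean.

{}

Variables eligible for adjustment (non-descendants of CouponUse, excluding CouponUse and StoreType): {Conversion, PriceTier, PriorPurchase}.
Backdoor paths from CouponUse to StoreType:
  P1: CouponUse <- Conversion -> PriorPurchase -> BrandLoyalty <- StoreType
  P2: CouponUse <- Conversion -> BrandLoyalty <- StoreType
  P3: CouponUse <- PriorPurchase <- Conversion -> BrandLoyalty <- StoreType
  P4: CouponUse <- PriorPurchase -> BrandLoyalty <- StoreType
Each backdoor path contains an unconditioned collider, so every path is already blocked with the empty conditioning set:
  P1: blocked at collider BrandLoyalty (neither it nor any descendant is in the conditioning set).
  P2: blocked at collider BrandLoyalty (neither it nor any descendant is in the conditioning set).
  P3: blocked at collider BrandLoyalty (neither it nor any descendant is in the conditioning set).
  P4: blocked at collider BrandLoyalty (neither it nor any descendant is in the conditioning set).
The empty set is therefore the unique smallest valid set.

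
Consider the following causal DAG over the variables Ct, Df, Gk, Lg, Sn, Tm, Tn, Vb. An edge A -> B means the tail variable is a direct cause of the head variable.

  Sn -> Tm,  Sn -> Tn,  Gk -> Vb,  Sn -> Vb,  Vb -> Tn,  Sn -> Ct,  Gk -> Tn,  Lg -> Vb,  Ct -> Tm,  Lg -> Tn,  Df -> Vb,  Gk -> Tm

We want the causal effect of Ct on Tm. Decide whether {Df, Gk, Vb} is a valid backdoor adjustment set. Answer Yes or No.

No

Backdoor paths from Ct to Tm (paths whose first edge points into Ct):
  P1: Ct <- Sn -> Vb <- Gk -> Tm
  P2: Ct <- Sn -> Vb <- Lg -> Tn <- Gk -> Tm
  P3: Ct <- Sn -> Vb -> Tn <- Gk -> Tm
  P4: Ct <- Sn -> Tm
  P5: Ct <- Sn -> Tn <- Gk -> Tm
  P6: Ct <- Sn -> Tn <- Lg -> Vb <- Gk -> Tm
  P7: Ct <- Sn -> Tn <- Vb <- Gk -> Tm
Condition 1 (no descendant of Ct in the set): holds — descendants of Ct are {Tm}; none are in {Df, Gk, Vb}.
Condition 2 (every backdoor path blocked by {Df, Gk, Vb}):
  P1: blocked at fork node Gk ∈ conditioning set.
  P2: blocked at collider Tn (neither it nor any descendant is in the conditioning set).
  P3: blocked at chain node Vb ∈ conditioning set.
  P4: open — no interior node is in the conditioning set.
  P5: blocked at collider Tn (neither it nor any descendant is in the conditioning set).
  P6: blocked at collider Tn (neither it nor any descendant is in the conditioning set).
  P7: blocked at collider Tn (neither it nor any descendant is in the conditioning set).
{Df, Gk, Vb} does not satisfy the backdoor criterion.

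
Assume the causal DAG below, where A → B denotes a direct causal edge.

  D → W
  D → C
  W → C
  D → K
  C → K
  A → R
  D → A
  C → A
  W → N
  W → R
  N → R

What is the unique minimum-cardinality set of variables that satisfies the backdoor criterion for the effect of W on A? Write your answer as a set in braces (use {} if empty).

{D}

Variables eligible for adjustment (non-descendants of W, excluding W and A): {D}.
Backdoor paths from W to A:
  P1: W <- D -> C -> A
  P2: W <- D -> K <- C -> A
  P3: W <- D -> A
The empty set is not sufficient: P1 (W <- D -> C -> A) has no collider blocking it and no conditioned non-collider, so it is open.
Try {D}:
  P1: blocked at fork node D ∈ conditioning set.
  P2: blocked at fork node D ∈ conditioning set.
  P3: blocked at fork node D ∈ conditioning set.
{D} contains no descendant of W and blocks every backdoor path.
{D} is the unique smallest valid adjustment set.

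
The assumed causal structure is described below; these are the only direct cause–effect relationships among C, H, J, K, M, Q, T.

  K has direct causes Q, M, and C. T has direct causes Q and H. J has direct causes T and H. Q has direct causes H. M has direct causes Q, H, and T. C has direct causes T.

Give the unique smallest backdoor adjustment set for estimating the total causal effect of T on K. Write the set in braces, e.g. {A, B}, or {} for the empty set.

Variables eligible for adjustment (non-descendants of T, excluding T and K): {H, Q}.
Backdoor paths from T to K:
  P1: T <- H -> Q -> M -> K
  P2: T <- H -> Q -> K
  P3: T <- H -> M <- Q -> K
  P4: T <- H -> M -> K
  P5: T <- Q <- H -> M -> K
  P6: T <- Q -> M -> K
  P7: T <- Q -> K
The empty set is not sufficient: P1 (T <- H -> Q -> M -> K) has no collider blocking it and no conditioned non-collider, so it is open.
Try {H, Q}:
  P1: blocked at fork node H ∈ conditioning set.
  P2: blocked at fork node H ∈ conditioning set.
  P3: blocked at fork node H ∈ conditioning set.
  P4: blocked at fork node H ∈ conditioning set.
  P5: blocked at chain node Q ∈ conditioning set.
  P6: blocked at fork node Q ∈ conditioning set.
  P7: blocked at fork node Q ∈ conditioning set.
{H, Q} contains no descendant of T and blocks every backdoor path.
Every element of {H, Q} is needed (dropping H leaves P4 open; dropping Q leaves P6 open), so no proper subset is valid.
Among all size-2 subsets of the eligible variables, only {H, Q} blocks every backdoor path, so it is the unique smallest valid adjustment set.

{H, Q}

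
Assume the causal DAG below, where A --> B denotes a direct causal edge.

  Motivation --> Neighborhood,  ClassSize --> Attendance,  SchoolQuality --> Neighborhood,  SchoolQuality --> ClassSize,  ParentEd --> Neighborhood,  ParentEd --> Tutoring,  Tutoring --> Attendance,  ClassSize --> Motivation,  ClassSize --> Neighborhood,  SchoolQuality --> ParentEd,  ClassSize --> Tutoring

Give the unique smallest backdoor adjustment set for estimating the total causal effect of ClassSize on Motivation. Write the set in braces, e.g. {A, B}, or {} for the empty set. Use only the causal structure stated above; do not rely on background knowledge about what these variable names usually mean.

Variables eligible for adjustment (non-descendants of ClassSize, excluding ClassSize and Motivation): {ParentEd, SchoolQuality}.
Backdoor paths from ClassSize to Motivation:
  P1: ClassSize <- SchoolQuality -> ParentEd -> Neighborhood <- Motivation
  P2: ClassSize <- SchoolQuality -> Neighborhood <- Motivation
Each backdoor path contains an unconditioned collider, so every path is already blocked with the empty conditioning set:
  P1: blocked at collider Neighborhood (neither it nor any descendant is in the conditioning set).
  P2: blocked at collider Neighborhood (neither it nor any descendant is in the conditioning set).
The empty set is therefore the unique smallest valid set.

{}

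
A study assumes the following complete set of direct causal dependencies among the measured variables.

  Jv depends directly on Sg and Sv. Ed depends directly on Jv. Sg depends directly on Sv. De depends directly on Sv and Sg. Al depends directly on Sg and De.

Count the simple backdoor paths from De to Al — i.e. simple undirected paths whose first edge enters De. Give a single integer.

3

A backdoor path from De to Al is any simple undirected path whose first edge points into De (i.e. leaves De via a parent).
Parents of De: {Sg, Sv}.
Enumerating:
  P1: De <- Sv -> Sg -> Al
  P2: De <- Sv -> Jv <- Sg -> Al
  P3: De <- Sg -> Al
That exhausts the simple backdoor paths. Count: 3.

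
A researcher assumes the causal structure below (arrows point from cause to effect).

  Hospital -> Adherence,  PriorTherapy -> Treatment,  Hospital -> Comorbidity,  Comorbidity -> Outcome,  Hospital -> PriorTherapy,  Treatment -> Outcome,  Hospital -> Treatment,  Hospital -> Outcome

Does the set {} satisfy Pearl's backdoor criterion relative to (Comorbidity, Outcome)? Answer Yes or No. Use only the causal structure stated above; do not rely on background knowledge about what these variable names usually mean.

Backdoor paths from Comorbidity to Outcome (paths whose first edge points into Comorbidity):
  P1: Comorbidity <- Hospital -> PriorTherapy -> Treatment -> Outcome
  P2: Comorbidity <- Hospital -> Treatment -> Outcome
  P3: Comorbidity <- Hospital -> Outcome
Condition 1 (no descendant of Comorbidity in the set): holds — descendants of Comorbidity are {Outcome}; none are in {}.
Condition 2 (every backdoor path blocked by {}):
  P1: open — no interior node is in the conditioning set.
  P2: open — no interior node is in the conditioning set.
  P3: open — no interior node is in the conditioning set.
{} does not satisfy the backdoor criterion.

No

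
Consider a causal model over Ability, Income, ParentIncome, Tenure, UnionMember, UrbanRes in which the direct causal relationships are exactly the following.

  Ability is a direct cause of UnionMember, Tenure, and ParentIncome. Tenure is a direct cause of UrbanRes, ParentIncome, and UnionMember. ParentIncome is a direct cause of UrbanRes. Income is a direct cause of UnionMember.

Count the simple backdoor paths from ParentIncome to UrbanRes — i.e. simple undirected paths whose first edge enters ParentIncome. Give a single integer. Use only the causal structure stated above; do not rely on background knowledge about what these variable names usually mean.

3

A backdoor path from ParentIncome to UrbanRes is any simple undirected path whose first edge points into ParentIncome (i.e. leaves ParentIncome via a parent).
Parents of ParentIncome: {Ability, Tenure}.
Enumerating:
  P1: ParentIncome <- Ability -> Tenure -> UrbanRes
  P2: ParentIncome <- Ability -> UnionMember <- Tenure -> UrbanRes
  P3: ParentIncome <- Tenure -> UrbanRes
That exhausts the simple backdoor paths. Count: 3.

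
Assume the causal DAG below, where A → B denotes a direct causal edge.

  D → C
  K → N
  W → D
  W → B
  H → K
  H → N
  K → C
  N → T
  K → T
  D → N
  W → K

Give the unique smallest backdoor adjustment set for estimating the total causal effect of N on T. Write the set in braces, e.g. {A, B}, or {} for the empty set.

{K}

Variables eligible for adjustment (non-descendants of N, excluding N and T): {B, C, D, H, K, W}.
Backdoor paths from N to T:
  P1: N <- H -> K -> T
  P2: N <- K -> T
  P3: N <- D <- W -> K -> T
  P4: N <- D -> C <- K -> T
The empty set is not sufficient: P1 (N <- H -> K -> T) has no collider blocking it and no conditioned non-collider, so it is open.
Try {K}:
  P1: blocked at chain node K ∈ conditioning set.
  P2: blocked at fork node K ∈ conditioning set.
  P3: blocked at chain node K ∈ conditioning set.
  P4: blocked at collider C (neither it nor any descendant is in the conditioning set).
{K} contains no descendant of N and blocks every backdoor path.
No other singleton works — e.g. {W} leaves P1 open — so {K} is the unique smallest valid adjustment set.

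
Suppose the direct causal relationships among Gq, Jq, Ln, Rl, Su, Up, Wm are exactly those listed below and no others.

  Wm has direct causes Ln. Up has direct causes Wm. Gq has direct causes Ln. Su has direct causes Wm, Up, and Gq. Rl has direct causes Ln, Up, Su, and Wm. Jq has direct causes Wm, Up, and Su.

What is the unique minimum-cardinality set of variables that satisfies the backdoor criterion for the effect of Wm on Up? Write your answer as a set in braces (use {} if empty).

Variables eligible for adjustment (non-descendants of Wm, excluding Wm and Up): {Gq, Ln}.
Backdoor paths from Wm to Up:
  P1: Wm <- Ln -> Gq -> Su <- Up
  P2: Wm <- Ln -> Gq -> Su -> Jq <- Up
  P3: Wm <- Ln -> Gq -> Su -> Rl <- Up
  P4: Wm <- Ln -> Rl <- Up
  P5: Wm <- Ln -> Rl <- Su <- Up
  P6: Wm <- Ln -> Rl <- Su -> Jq <- Up
Each backdoor path contains an unconditioned collider, so every path is already blocked with the empty conditioning set:
  P1: blocked at collider Su (neither it nor any descendant is in the conditioning set).
  P2: blocked at collider Jq (neither it nor any descendant is in the conditioning set).
  P3: blocked at collider Rl (neither it nor any descendant is in the conditioning set).
  P4: blocked at collider Rl (neither it nor any descendant is in the conditioning set).
  P5: blocked at collider Rl (neither it nor any descendant is in the conditioning set).
  P6: blocked at collider Rl (neither it nor any descendant is in the conditioning set).
The empty set is therefore the unique smallest valid set.

{}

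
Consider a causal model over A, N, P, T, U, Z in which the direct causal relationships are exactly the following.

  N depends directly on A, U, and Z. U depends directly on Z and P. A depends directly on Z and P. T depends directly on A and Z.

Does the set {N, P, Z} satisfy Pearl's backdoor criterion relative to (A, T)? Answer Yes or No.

Backdoor paths from A to T (paths whose first edge points into A):
  P1: A <- Z -> T
  P2: A <- P -> U <- Z -> T
  P3: A <- P -> U -> N <- Z -> T
Condition 1 (no descendant of A in the set): FAILS — N is a descendant of A.
Condition 2 (every backdoor path blocked by {N, P, Z}):
  P1: blocked at fork node Z ∈ conditioning set.
  P2: blocked at fork node P ∈ conditioning set.
  P3: blocked at fork node P ∈ conditioning set.
{N, P, Z} does not satisfy the backdoor criterion.

No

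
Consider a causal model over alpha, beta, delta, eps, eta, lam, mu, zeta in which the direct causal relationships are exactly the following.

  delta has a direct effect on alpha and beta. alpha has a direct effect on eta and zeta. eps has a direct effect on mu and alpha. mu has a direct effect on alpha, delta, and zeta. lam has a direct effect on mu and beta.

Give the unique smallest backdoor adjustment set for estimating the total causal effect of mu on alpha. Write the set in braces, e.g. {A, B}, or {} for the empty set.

{eps}

Variables eligible for adjustment (non-descendants of mu, excluding mu and alpha): {eps, lam}.
Backdoor paths from mu to alpha:
  P1: mu <- eps -> alpha
  P2: mu <- lam -> beta <- delta -> alpha
The empty set is not sufficient: P1 (mu <- eps -> alpha) has no collider blocking it and no conditioned non-collider, so it is open.
Try {eps}:
  P1: blocked at fork node eps ∈ conditioning set.
  P2: blocked at collider beta (neither it nor any descendant is in the conditioning set).
{eps} contains no descendant of mu and blocks every backdoor path.
No other singleton works — e.g. {lam} leaves P1 open — so {eps} is the unique smallest valid adjustment set.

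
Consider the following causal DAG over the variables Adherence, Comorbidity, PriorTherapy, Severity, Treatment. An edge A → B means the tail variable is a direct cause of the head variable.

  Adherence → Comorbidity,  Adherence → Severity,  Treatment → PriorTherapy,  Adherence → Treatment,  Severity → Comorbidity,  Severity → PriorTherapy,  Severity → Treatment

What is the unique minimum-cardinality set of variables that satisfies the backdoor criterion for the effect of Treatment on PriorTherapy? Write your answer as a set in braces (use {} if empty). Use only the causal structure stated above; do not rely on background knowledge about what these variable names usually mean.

Variables eligible for adjustment (non-descendants of Treatment, excluding Treatment and PriorTherapy): {Adherence, Comorbidity, Severity}.
Backdoor paths from Treatment to PriorTherapy:
  P1: Treatment <- Adherence -> Severity -> PriorTherapy
  P2: Treatment <- Adherence -> Comorbidity <- Severity -> PriorTherapy
  P3: Treatment <- Severity -> PriorTherapy
The empty set is not sufficient: P1 (Treatment <- Adherence -> Severity -> PriorTherapy) has no collider blocking it and no conditioned non-collider, so it is open.
Try {Severity}:
  P1: blocked at chain node Severity ∈ conditioning set.
  P2: blocked at collider Comorbidity (neither it nor any descendant is in the conditioning set).
  P3: blocked at fork node Severity ∈ conditioning set.
{Severity} contains no descendant of Treatment and blocks every backdoor path.
No other singleton works — e.g. {Adherence} leaves P3 open — so {Severity} is the unique smallest valid adjustment set.

{Severity}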